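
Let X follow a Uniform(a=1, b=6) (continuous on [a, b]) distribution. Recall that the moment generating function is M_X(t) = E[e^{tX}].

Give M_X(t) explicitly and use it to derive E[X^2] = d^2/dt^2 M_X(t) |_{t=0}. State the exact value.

E[X^2] = d^2M/dt^2 |_{t=0} = 43/3

M_X(t) = (e^(6*t) - e^(t))/(5*t)
dM/dt = (6*t*e^(6*t) - t*e^(t) - e^(6*t) + e^(t))/(5*t^2)
d^2M/dt^2 = (36*t^2*e^(6*t) - t^2*e^(t) - 12*t*e^(6*t) + 2*t*e^(t) + 2*e^(6*t) - 2*e^(t))/(5*t^3)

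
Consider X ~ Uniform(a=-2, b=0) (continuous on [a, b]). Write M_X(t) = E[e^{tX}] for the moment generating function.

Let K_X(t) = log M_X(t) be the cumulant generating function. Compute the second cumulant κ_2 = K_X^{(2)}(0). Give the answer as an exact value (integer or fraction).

M_X(t) = (1 - e^(-2*t))/(2*t)
K_X(t) = log M_X(t) = -log(t) + log(1 - e^(-2*t)) - log(2)
K′(t) = (2*t - e^(2*t) + 1)/(t*e^(2*t) - t)
K′′(t) = (-4*t^2*e^(2*t) + e^(4*t) - 2*e^(2*t) + 1)/(t^2*e^(4*t) - 2*t^2*e^(2*t) + t^2)

κ_2 = K′′(0) = 1/3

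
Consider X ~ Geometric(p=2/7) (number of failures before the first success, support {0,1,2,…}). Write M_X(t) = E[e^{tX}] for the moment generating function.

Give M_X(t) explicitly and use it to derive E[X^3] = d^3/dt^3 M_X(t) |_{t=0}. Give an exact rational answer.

M_X(t) = 2/(7*(1 - 5*e^(t)/7))
M^(3)(t) = (250*e^(3*t) + 1400*e^(2*t) + 490*e^(t))/(625*e^(4*t) - 3500*e^(3*t) + 7350*e^(2*t) - 6860*e^(t) + 2401)

E[X^3] = M^(3)(0) = 535/4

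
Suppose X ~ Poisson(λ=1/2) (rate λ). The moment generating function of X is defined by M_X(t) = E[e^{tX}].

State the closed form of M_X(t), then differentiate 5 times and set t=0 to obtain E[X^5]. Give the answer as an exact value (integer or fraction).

E[X^5] = D^5[M](0) = 257/32

M_X(t) = e^(e^(t)/2 - 1/2)
D^5[M](t) = (e^(5*t)*e^(e^(t)/2) + 20*e^(4*t)*e^(e^(t)/2) + 100*e^(3*t)*e^(e^(t)/2) + 120*e^(2*t)*e^(e^(t)/2) + 16*e^(t)*e^(e^(t)/2))*e^(-1/2)/32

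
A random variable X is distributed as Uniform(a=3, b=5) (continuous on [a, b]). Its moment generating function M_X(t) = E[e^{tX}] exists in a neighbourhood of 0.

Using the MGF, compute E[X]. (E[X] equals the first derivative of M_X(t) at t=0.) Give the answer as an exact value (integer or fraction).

E[X] = dM/dt |_{t=0} = 4

M_X(t) = (e^(5*t) - e^(3*t))/(2*t)
dM/dt = (5*t*e^(5*t) - 3*t*e^(3*t) - e^(5*t) + e^(3*t))/(2*t^2)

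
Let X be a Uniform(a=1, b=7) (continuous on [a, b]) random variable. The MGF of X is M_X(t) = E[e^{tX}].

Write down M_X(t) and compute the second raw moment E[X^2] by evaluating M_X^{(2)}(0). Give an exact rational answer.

M_X(t) = (e^(7*t) - e^(t))/(6*t)
dM/dt = (7*t*e^(7*t) - t*e^(t) - e^(7*t) + e^(t))/(6*t^2)
d^2M/dt^2 = (49*t^2*e^(7*t) - t^2*e^(t) - 14*t*e^(7*t) + 2*t*e^(t) + 2*e^(7*t) - 2*e^(t))/(6*t^3)

E[X^2] = d^2M/dt^2 |_{t=0} = 19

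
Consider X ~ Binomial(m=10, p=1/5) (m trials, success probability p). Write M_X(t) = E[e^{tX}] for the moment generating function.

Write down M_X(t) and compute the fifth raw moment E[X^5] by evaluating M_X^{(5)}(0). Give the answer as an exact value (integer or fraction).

E[X^5] = M^(5)(0) = 181448/625

M_X(t) = (e^(t)/5 + 4/5)^10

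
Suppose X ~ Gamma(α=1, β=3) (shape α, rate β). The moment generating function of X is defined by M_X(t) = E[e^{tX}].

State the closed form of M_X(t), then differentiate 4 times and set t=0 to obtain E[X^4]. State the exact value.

E[X^4] = d^4M/dt^4 |_{t=0} = 8/27

M_X(t) = 3/(3 - t)
dM/dt = 3/(t^2 - 6*t + 9)
d^2M/dt^2 = -6/(t^3 - 9*t^2 + 27*t - 27)
d^3M/dt^3 = 18/(t^4 - 12*t^3 + 54*t^2 - 108*t + 81)
d^4M/dt^4 = -72/(t^5 - 15*t^4 + 90*t^3 - 270*t^2 + 405*t - 243)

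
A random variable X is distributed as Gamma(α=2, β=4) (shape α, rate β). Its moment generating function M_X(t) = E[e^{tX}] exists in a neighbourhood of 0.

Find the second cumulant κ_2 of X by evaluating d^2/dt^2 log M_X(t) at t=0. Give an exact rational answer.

M_X(t) = 16/(4 - t)^2
K_X(t) = log M_X(t) = -2*log(4 - t) + 4*log(2)
K^(2)(t) = 2/(t^2 - 8*t + 16)

κ_2 = K^(2)(0) = 1/8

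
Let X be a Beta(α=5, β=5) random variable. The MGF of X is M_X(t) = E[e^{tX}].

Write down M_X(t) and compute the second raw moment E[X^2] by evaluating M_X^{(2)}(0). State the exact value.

E[X^2] = M^(2)(0) = 3/11

M_X(t) = ₁F₁(5; 10; t)
M^(2)(t) = 3*₁F₁(7; 12; t)/11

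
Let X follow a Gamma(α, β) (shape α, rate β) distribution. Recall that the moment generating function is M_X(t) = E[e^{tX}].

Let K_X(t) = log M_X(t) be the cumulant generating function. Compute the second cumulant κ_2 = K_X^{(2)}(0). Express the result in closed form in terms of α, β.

M_X(t) = (β/(β - t))^α
K_X(t) = log M_X(t) = α*(log(β) - log(β - t))
dK/dt = -α/(-β + t)
d^2K/dt^2 = α/(β^2 - 2*β*t + t^2)

κ_2 = d^2K/dt^2 |_{t=0} = α/β^2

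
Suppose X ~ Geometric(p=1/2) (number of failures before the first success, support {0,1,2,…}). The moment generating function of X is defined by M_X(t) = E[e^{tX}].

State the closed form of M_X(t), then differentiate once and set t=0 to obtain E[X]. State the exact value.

E[X] = M^(1)(0) = 1

M_X(t) = 1/(2*(1 - e^(t)/2))
M^(1)(t) = e^(t)/(e^(2*t) - 4*e^(t) + 4)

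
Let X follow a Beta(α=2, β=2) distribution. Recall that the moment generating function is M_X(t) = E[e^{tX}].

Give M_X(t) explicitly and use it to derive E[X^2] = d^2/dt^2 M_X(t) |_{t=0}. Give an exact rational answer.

E[X^2] = M′′(0) = 3/10

M_X(t) = ₁F₁(2; 4; t)
M′(t) = ₁F₁(3; 5; t)/2
M′′(t) = 3*₁F₁(4; 6; t)/10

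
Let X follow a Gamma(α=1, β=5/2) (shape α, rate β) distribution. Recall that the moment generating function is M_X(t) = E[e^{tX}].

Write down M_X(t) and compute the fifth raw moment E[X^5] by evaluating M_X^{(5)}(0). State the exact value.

E[X^5] = D^5[M](0) = 768/625

M_X(t) = 5/(2*(5/2 - t))
D^5[M](t) = 19200/(64*t^6 - 960*t^5 + 6000*t^4 - 20000*t^3 + 37500*t^2 - 37500*t + 15625)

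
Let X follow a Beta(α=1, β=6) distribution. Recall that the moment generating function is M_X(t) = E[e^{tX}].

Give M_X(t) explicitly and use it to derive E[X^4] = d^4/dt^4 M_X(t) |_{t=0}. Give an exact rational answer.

M_X(t) = ₁F₁(1; 7; t)
D^4[M](t) = ₁F₁(5; 11; t)/210

E[X^4] = D^4[M](0) = 1/210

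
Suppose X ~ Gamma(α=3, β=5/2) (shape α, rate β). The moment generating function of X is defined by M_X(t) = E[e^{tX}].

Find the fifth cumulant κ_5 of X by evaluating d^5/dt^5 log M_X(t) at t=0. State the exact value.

M_X(t) = 125/(8*(5/2 - t)^3)
K_X(t) = log M_X(t) = -3*log(5/2 - t) - 3*log(2) + 3*log(5)
K^(5)(t) = -2304/(32*t^5 - 400*t^4 + 2000*t^3 - 5000*t^2 + 6250*t - 3125)

κ_5 = K^(5)(0) = 2304/3125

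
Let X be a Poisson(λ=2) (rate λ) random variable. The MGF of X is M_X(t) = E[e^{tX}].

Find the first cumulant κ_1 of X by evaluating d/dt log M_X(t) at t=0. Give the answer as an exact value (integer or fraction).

M_X(t) = e^(2*e^(t) - 2)
K_X(t) = log M_X(t) = 2*e^(t) - 2
K′(t) = 2*e^(t)

κ_1 = K′(0) = 2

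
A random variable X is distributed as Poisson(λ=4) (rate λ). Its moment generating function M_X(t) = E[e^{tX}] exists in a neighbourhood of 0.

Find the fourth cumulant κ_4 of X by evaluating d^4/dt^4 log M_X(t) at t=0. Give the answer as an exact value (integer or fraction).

κ_4 = D^4[K](0) = 4

M_X(t) = e^(4*e^(t) - 4)
K_X(t) = log M_X(t) = 4*e^(t) - 4
D^4[K](t) = 4*e^(t)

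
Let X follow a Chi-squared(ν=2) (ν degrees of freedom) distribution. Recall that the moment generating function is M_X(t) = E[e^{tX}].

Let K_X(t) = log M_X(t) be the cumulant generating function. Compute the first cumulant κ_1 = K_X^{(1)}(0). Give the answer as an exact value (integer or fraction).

M_X(t) = 1/(1 - 2*t)
K_X(t) = log M_X(t) = -log(1 - 2*t)
dK/dt = -2/(2*t - 1)

κ_1 = dK/dt |_{t=0} = 2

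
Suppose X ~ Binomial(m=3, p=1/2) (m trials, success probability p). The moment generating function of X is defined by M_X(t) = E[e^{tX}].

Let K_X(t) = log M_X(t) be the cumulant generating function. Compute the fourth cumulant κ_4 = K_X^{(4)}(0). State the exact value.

κ_4 = d^4K/dt^4 |_{t=0} = -3/8

M_X(t) = (e^(t)/2 + 1/2)^3
K_X(t) = log M_X(t) = 3*log(e^(t)/2 + 1/2)
dK/dt = 3*e^(t)/(e^(t) + 1)
d^2K/dt^2 = 3*e^(t)/(e^(2*t) + 2*e^(t) + 1)
d^3K/dt^3 = (-3*e^(2*t) + 3*e^(t))/(e^(3*t) + 3*e^(2*t) + 3*e^(t) + 1)
d^4K/dt^4 = (3*e^(3*t) - 12*e^(2*t) + 3*e^(t))/(e^(4*t) + 4*e^(3*t) + 6*e^(2*t) + 4*e^(t) + 1)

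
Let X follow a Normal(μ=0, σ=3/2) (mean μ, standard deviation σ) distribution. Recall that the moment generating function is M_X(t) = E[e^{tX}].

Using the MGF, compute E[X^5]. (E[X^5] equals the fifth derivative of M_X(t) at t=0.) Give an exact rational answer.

M_X(t) = e^(9*t^2/8)
M′(t) = 9*t*e^(9*t^2/8)/4
M′′(t) = 81*t^2*e^(9*t^2/8)/16 + 9*e^(9*t^2/8)/4
M′′′(t) = 729*t^3*e^(9*t^2/8)/64 + 243*t*e^(9*t^2/8)/16
M′′′′(t) = 6561*t^4*e^(9*t^2/8)/256 + 2187*t^2*e^(9*t^2/8)/32 + 243*e^(9*t^2/8)/16
M′′′′′(t) = 59049*t^5*e^(9*t^2/8)/1024 + 32805*t^3*e^(9*t^2/8)/128 + 10935*t*e^(9*t^2/8)/64

E[X^5] = M′′′′′(0) = 0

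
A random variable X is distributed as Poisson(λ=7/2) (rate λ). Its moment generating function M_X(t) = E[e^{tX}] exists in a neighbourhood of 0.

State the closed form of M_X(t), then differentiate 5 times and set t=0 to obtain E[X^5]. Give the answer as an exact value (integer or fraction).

M_X(t) = e^(7*e^(t)/2 - 7/2)
M′(t) = 7*e^(-7/2)*e^(t)*e^(7*e^(t)/2)/2
M′′(t) = (49*e^(2*t)*e^(7*e^(t)/2) + 14*e^(t)*e^(7*e^(t)/2))*e^(-7/2)/4
M′′′(t) = (343*e^(3*t)*e^(7*e^(t)/2) + 294*e^(2*t)*e^(7*e^(t)/2) + 28*e^(t)*e^(7*e^(t)/2))*e^(-7/2)/8
M′′′′(t) = (2401*e^(4*t)*e^(7*e^(t)/2) + 4116*e^(3*t)*e^(7*e^(t)/2) + 1372*e^(2*t)*e^(7*e^(t)/2) + 56*e^(t)*e^(7*e^(t)/2))*e^(-7/2)/16
M′′′′′(t) = (16807*e^(5*t)*e^(7*e^(t)/2) + 48020*e^(4*t)*e^(7*e^(t)/2) + 34300*e^(3*t)*e^(7*e^(t)/2) + 5880*e^(2*t)*e^(7*e^(t)/2) + 112*e^(t)*e^(7*e^(t)/2))*e^(-7/2)/32

E[X^5] = M′′′′′(0) = 105119/32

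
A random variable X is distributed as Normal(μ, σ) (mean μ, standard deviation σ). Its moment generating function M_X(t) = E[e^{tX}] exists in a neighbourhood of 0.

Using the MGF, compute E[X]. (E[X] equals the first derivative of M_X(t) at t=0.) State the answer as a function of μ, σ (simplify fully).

E[X] = M′(0) = μ

M_X(t) = e^(μ*t + σ^2*t^2/2)
M′(t) = μ*e^(μ*t)*e^(σ^2*t^2/2) + σ^2*t*e^(μ*t)*e^(σ^2*t^2/2)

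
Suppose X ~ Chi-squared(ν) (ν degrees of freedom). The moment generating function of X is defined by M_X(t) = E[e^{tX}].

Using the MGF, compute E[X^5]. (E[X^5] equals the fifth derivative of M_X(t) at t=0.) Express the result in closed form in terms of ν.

E[X^5] = D^5[M](0) = ν*(ν^4 + 20*ν^3 + 140*ν^2 + 400*ν + 384)

M_X(t) = (1 - 2*t)^(-ν/2)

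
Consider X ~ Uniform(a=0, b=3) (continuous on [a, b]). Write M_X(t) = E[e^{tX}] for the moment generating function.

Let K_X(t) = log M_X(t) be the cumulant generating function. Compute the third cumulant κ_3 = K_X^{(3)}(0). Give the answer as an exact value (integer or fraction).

M_X(t) = (e^(3*t) - 1)/(3*t)
K_X(t) = log M_X(t) = -log(t) + log(e^(3*t) - 1) - log(3)
D^3[K](t) = (27*t^3*e^(6*t) + 27*t^3*e^(3*t) - 2*e^(9*t) + 6*e^(6*t) - 6*e^(3*t) + 2)/(t^3*e^(9*t) - 3*t^3*e^(6*t) + 3*t^3*e^(3*t) - t^3)

κ_3 = D^3[K](0) = 0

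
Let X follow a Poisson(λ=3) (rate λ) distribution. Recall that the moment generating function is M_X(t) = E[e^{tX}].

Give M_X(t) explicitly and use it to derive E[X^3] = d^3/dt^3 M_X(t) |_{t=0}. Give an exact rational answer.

M_X(t) = e^(3*e^(t) - 3)
dM/dt = 3*e^(-3)*e^(t)*e^(3*e^(t))
d^2M/dt^2 = (9*e^(2*t)*e^(3*e^(t)) + 3*e^(t)*e^(3*e^(t)))*e^(-3)
d^3M/dt^3 = (27*e^(3*t)*e^(3*e^(t)) + 27*e^(2*t)*e^(3*e^(t)) + 3*e^(t)*e^(3*e^(t)))*e^(-3)

E[X^3] = d^3M/dt^3 |_{t=0} = 57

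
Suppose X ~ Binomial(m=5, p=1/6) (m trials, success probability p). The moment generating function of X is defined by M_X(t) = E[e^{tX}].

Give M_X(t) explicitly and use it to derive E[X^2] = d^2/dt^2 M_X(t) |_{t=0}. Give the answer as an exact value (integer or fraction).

M_X(t) = (e^(t)/6 + 5/6)^5
M^(2)(t) = 25*e^(5*t)/7776 + 25*e^(4*t)/486 + 125*e^(3*t)/432 + 625*e^(2*t)/972 + 3125*e^(t)/7776

E[X^2] = M^(2)(0) = 25/18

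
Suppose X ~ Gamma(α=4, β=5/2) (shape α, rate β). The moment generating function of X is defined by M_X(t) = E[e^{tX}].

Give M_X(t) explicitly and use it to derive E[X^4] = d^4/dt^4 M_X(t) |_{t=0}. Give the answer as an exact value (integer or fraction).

M_X(t) = 625/(16*(5/2 - t)^4)
M′(t) = -5000/(32*t^5 - 400*t^4 + 2000*t^3 - 5000*t^2 + 6250*t - 3125)
M′′(t) = 50000/(64*t^6 - 960*t^5 + 6000*t^4 - 20000*t^3 + 37500*t^2 - 37500*t + 15625)
M′′′(t) = -600000/(128*t^7 - 2240*t^6 + 16800*t^5 - 70000*t^4 + 175000*t^3 - 262500*t^2 + 218750*t - 78125)
M′′′′(t) = 8400000/(256*t^8 - 5120*t^7 + 44800*t^6 - 224000*t^5 + 700000*t^4 - 1400000*t^3 + 1750000*t^2 - 1250000*t + 390625)

E[X^4] = M′′′′(0) = 2688/125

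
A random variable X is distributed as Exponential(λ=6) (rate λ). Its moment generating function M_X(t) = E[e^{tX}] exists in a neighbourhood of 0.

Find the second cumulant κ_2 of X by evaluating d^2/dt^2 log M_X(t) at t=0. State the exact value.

M_X(t) = 6/(6 - t)
K_X(t) = log M_X(t) = -log(6 - t) + log(6)
dK/dt = -1/(t - 6)
d^2K/dt^2 = 1/(t^2 - 12*t + 36)

κ_2 = d^2K/dt^2 |_{t=0} = 1/36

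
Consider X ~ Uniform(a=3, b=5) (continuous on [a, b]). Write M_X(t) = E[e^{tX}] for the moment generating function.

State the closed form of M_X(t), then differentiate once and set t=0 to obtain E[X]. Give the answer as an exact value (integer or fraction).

E[X] = D[M](0) = 4

M_X(t) = (e^(5*t) - e^(3*t))/(2*t)
D[M](t) = (5*t*e^(5*t) - 3*t*e^(3*t) - e^(5*t) + e^(3*t))/(2*t^2)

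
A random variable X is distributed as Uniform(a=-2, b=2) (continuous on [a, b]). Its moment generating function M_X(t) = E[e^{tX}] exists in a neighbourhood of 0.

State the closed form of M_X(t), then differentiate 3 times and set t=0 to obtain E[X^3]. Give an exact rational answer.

E[X^3] = D^3[M](0) = 0

M_X(t) = (e^(2*t) - e^(-2*t))/(4*t)
D^3[M](t) = (4*t^3*e^(4*t) + 4*t^3 - 6*t^2*e^(4*t) + 6*t^2 + 6*t*e^(4*t) + 6*t - 3*e^(4*t) + 3)*e^(-2*t)/(2*t^4)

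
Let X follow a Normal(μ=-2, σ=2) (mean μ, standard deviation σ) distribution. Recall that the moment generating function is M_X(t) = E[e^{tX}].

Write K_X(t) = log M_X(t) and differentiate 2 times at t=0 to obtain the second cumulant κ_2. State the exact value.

κ_2 = D^2[K](0) = 4

M_X(t) = e^(2*t^2 - 2*t)
K_X(t) = log M_X(t) = 2*t^2 - 2*t
D^2[K](t) = 4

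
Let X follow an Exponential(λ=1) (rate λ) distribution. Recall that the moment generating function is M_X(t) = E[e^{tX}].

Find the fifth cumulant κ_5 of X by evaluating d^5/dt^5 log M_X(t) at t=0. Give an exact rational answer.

M_X(t) = 1/(1 - t)
K_X(t) = log M_X(t) = -log(1 - t)
K′(t) = -1/(t - 1)
K′′(t) = 1/(t^2 - 2*t + 1)
K′′′(t) = -2/(t^3 - 3*t^2 + 3*t - 1)
K′′′′(t) = 6/(t^4 - 4*t^3 + 6*t^2 - 4*t + 1)
K′′′′′(t) = -24/(t^5 - 5*t^4 + 10*t^3 - 10*t^2 + 5*t - 1)

κ_5 = K′′′′′(0) = 24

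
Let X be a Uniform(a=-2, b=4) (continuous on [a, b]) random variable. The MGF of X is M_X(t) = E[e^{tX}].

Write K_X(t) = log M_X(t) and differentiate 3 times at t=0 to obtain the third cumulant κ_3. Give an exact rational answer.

κ_3 = d^3K/dt^3 |_{t=0} = 0

M_X(t) = (e^(4*t) - e^(-2*t))/(6*t)
K_X(t) = log M_X(t) = -log(t) + log(e^(4*t) - e^(-2*t)) - log(6)
dK/dt = (4*t*e^(6*t) + 2*t - e^(6*t) + 1)/(t*e^(6*t) - t)
d^2K/dt^2 = (-36*t^2*e^(6*t) + e^(12*t) - 2*e^(6*t) + 1)/(t^2*e^(12*t) - 2*t^2*e^(6*t) + t^2)
d^3K/dt^3 = (216*t^3*e^(12*t) + 216*t^3*e^(6*t) - 2*e^(18*t) + 6*e^(12*t) - 6*e^(6*t) + 2)/(t^3*e^(18*t) - 3*t^3*e^(12*t) + 3*t^3*e^(6*t) - t^3)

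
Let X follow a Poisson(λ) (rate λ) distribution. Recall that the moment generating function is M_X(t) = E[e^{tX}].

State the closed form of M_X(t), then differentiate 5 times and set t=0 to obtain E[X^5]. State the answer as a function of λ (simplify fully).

M_X(t) = e^(λ*(e^(t) - 1))
dM/dt = λ*e^(-λ)*e^(t)*e^(λ*e^(t))
d^2M/dt^2 = (λ^2*e^(2*t)*e^(λ*e^(t)) + λ*e^(t)*e^(λ*e^(t)))*e^(-λ)
d^3M/dt^3 = (λ^3*e^(3*t)*e^(λ*e^(t)) + 3*λ^2*e^(2*t)*e^(λ*e^(t)) + λ*e^(t)*e^(λ*e^(t)))*e^(-λ)
d^4M/dt^4 = (λ^4*e^(4*t)*e^(λ*e^(t)) + 6*λ^3*e^(3*t)*e^(λ*e^(t)) + 7*λ^2*e^(2*t)*e^(λ*e^(t)) + λ*e^(t)*e^(λ*e^(t)))*e^(-λ)
d^5M/dt^5 = (λ^5*e^(5*t)*e^(λ*e^(t)) + 10*λ^4*e^(4*t)*e^(λ*e^(t)) + 25*λ^3*e^(3*t)*e^(λ*e^(t)) + 15*λ^2*e^(2*t)*e^(λ*e^(t)) + λ*e^(t)*e^(λ*e^(t)))*e^(-λ)

E[X^5] = d^5M/dt^5 |_{t=0} = λ*(λ^4 + 10*λ^3 + 25*λ^2 + 15*λ + 1)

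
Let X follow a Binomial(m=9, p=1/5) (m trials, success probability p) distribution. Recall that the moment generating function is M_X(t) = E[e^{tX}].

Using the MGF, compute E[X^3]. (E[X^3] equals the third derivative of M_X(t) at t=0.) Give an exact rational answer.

M_X(t) = (e^(t)/5 + 4/5)^9

E[X^3] = D^3[M](0) = 1809/125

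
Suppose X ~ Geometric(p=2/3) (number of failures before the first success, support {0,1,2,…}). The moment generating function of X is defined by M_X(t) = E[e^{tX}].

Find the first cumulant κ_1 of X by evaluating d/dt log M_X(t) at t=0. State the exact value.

M_X(t) = 2/(3*(1 - e^(t)/3))
K_X(t) = log M_X(t) = -log(1 - e^(t)/3) - log(3) + log(2)
D[K](t) = -e^(t)/(e^(t) - 3)

κ_1 = D[K](0) = 1/2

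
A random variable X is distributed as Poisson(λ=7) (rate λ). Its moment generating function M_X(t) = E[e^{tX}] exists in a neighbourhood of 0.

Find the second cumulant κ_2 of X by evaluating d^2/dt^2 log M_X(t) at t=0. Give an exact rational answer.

κ_2 = K′′(0) = 7

M_X(t) = e^(7*e^(t) - 7)
K_X(t) = log M_X(t) = 7*e^(t) - 7
K′(t) = 7*e^(t)
K′′(t) = 7*e^(t)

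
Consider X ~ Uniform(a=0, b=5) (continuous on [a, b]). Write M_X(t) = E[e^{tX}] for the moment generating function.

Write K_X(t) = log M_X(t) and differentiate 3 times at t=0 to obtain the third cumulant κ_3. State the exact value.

M_X(t) = (e^(5*t) - 1)/(5*t)
K_X(t) = log M_X(t) = -log(t) + log(e^(5*t) - 1) - log(5)
K′(t) = (5*t*e^(5*t) - e^(5*t) + 1)/(t*e^(5*t) - t)
K′′(t) = (-25*t^2*e^(5*t) + e^(10*t) - 2*e^(5*t) + 1)/(t^2*e^(10*t) - 2*t^2*e^(5*t) + t^2)
K′′′(t) = (125*t^3*e^(10*t) + 125*t^3*e^(5*t) - 2*e^(15*t) + 6*e^(10*t) - 6*e^(5*t) + 2)/(t^3*e^(15*t) - 3*t^3*e^(10*t) + 3*t^3*e^(5*t) - t^3)

κ_3 = K′′′(0) = 0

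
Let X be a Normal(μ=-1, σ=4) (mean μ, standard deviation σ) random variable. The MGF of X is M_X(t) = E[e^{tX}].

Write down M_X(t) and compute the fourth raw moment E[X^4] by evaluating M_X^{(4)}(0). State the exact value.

E[X^4] = D^4[M](0) = 865

M_X(t) = e^(8*t^2 - t)
D^4[M](t) = (65536*t^4*e^(8*t^2) - 16384*t^3*e^(8*t^2) + 26112*t^2*e^(8*t^2) - 3136*t*e^(8*t^2) + 865*e^(8*t^2))*e^(-t)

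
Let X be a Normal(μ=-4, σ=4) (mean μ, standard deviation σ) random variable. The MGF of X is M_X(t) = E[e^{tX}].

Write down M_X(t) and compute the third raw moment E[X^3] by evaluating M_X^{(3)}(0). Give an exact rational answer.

E[X^3] = d^3M/dt^3 |_{t=0} = -256

M_X(t) = e^(8*t^2 - 4*t)
dM/dt = 16*t*e^(-4*t)*e^(8*t^2) - 4*e^(-4*t)*e^(8*t^2)
d^2M/dt^2 = (256*t^2*e^(8*t^2) - 128*t*e^(8*t^2) + 32*e^(8*t^2))*e^(-4*t)
d^3M/dt^3 = (4096*t^3*e^(8*t^2) - 3072*t^2*e^(8*t^2) + 1536*t*e^(8*t^2) - 256*e^(8*t^2))*e^(-4*t)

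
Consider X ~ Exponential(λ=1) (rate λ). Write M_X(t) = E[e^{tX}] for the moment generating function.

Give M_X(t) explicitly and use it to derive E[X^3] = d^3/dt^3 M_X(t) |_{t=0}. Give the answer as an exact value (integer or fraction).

M_X(t) = 1/(1 - t)
M^(3)(t) = 6/(t^4 - 4*t^3 + 6*t^2 - 4*t + 1)

E[X^3] = M^(3)(0) = 6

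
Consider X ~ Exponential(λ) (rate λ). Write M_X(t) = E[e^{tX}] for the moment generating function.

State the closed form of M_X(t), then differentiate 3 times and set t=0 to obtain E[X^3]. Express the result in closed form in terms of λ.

M_X(t) = λ/(λ - t)
M^(3)(t) = 6*λ/(λ^4 - 4*λ^3*t + 6*λ^2*t^2 - 4*λ*t^3 + t^4)

E[X^3] = M^(3)(0) = 6/λ^3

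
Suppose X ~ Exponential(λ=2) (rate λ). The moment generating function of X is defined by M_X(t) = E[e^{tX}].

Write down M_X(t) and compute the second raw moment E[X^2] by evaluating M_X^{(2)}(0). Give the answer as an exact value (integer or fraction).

M_X(t) = 2/(2 - t)
dM/dt = 2/(t^2 - 4*t + 4)
d^2M/dt^2 = -4/(t^3 - 6*t^2 + 12*t - 8)

E[X^2] = d^2M/dt^2 |_{t=0} = 1/2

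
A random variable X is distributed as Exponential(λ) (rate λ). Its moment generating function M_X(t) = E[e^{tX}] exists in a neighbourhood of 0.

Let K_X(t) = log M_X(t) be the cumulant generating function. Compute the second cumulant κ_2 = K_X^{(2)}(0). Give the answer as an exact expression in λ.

κ_2 = D^2[K](0) = λ^(-2)

M_X(t) = λ/(λ - t)
K_X(t) = log M_X(t) = log(λ) - log(λ - t)
D^2[K](t) = 1/(λ^2 - 2*λ*t + t^2)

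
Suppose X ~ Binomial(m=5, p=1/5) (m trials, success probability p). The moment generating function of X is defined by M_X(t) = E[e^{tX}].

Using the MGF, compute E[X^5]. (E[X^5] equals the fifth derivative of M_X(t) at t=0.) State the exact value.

E[X^5] = M′′′′′(0) = 16849/625

M_X(t) = (e^(t)/5 + 4/5)^5
M′(t) = e^(5*t)/625 + 16*e^(4*t)/625 + 96*e^(3*t)/625 + 256*e^(2*t)/625 + 256*e^(t)/625
M′′(t) = e^(5*t)/125 + 64*e^(4*t)/625 + 288*e^(3*t)/625 + 512*e^(2*t)/625 + 256*e^(t)/625
M′′′(t) = e^(5*t)/25 + 256*e^(4*t)/625 + 864*e^(3*t)/625 + 1024*e^(2*t)/625 + 256*e^(t)/625
M′′′′(t) = e^(5*t)/5 + 1024*e^(4*t)/625 + 2592*e^(3*t)/625 + 2048*e^(2*t)/625 + 256*e^(t)/625
M′′′′′(t) = e^(5*t) + 4096*e^(4*t)/625 + 7776*e^(3*t)/625 + 4096*e^(2*t)/625 + 256*e^(t)/625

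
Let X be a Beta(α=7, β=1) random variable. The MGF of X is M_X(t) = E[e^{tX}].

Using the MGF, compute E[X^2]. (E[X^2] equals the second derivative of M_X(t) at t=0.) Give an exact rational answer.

E[X^2] = d^2M/dt^2 |_{t=0} = 7/9

M_X(t) = ₁F₁(7; 8; t)
dM/dt = 7*₁F₁(8; 9; t)/8
d^2M/dt^2 = 7*₁F₁(9; 10; t)/9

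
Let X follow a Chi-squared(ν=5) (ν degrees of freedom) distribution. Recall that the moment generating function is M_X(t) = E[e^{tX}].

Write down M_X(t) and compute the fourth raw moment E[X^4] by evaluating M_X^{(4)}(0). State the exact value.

E[X^4] = D^4[M](0) = 3465

M_X(t) = (1 - 2*t)^(-5/2)
D^4[M](t) = 3465/(64*t^6*√(1 - 2*t) - 192*t^5*√(1 - 2*t) + 240*t^4*√(1 - 2*t) - 160*t^3*√(1 - 2*t) + 60*t^2*√(1 - 2*t) - 12*t*√(1 - 2*t) + √(1 - 2*t))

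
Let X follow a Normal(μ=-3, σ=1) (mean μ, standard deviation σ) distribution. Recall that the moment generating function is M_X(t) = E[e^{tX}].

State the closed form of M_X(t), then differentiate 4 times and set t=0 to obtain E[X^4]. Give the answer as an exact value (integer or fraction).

M_X(t) = e^(t^2/2 - 3*t)
dM/dt = t*e^(-3*t)*e^(t^2/2) - 3*e^(-3*t)*e^(t^2/2)
d^2M/dt^2 = (t^2*e^(t^2/2) - 6*t*e^(t^2/2) + 10*e^(t^2/2))*e^(-3*t)
d^3M/dt^3 = (t^3*e^(t^2/2) - 9*t^2*e^(t^2/2) + 30*t*e^(t^2/2) - 36*e^(t^2/2))*e^(-3*t)
d^4M/dt^4 = (t^4*e^(t^2/2) - 12*t^3*e^(t^2/2) + 60*t^2*e^(t^2/2) - 144*t*e^(t^2/2) + 138*e^(t^2/2))*e^(-3*t)

E[X^4] = d^4M/dt^4 |_{t=0} = 138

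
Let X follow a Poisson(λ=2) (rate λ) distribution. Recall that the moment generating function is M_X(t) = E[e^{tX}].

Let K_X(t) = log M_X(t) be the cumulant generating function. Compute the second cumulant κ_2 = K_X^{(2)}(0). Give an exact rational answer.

M_X(t) = e^(2*e^(t) - 2)
K_X(t) = log M_X(t) = 2*e^(t) - 2
D^2[K](t) = 2*e^(t)

κ_2 = D^2[K](0) = 2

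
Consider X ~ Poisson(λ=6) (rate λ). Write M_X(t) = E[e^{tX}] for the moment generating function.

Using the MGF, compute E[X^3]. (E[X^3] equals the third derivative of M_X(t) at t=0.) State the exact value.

M_X(t) = e^(6*e^(t) - 6)
M^(3)(t) = (216*e^(3*t)*e^(6*e^(t)) + 108*e^(2*t)*e^(6*e^(t)) + 6*e^(t)*e^(6*e^(t)))*e^(-6)

E[X^3] = M^(3)(0) = 330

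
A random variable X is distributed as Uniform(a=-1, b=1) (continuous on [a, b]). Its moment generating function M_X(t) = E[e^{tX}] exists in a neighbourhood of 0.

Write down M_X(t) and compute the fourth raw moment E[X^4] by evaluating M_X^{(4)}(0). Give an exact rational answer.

M_X(t) = (e^(t) - e^(-t))/(2*t)
M^(4)(t) = (t^4*e^(2*t) - t^4 - 4*t^3*e^(2*t) - 4*t^3 + 12*t^2*e^(2*t) - 12*t^2 - 24*t*e^(2*t) - 24*t + 24*e^(2*t) - 24)*e^(-t)/(2*t^5)

E[X^4] = M^(4)(0) = 1/5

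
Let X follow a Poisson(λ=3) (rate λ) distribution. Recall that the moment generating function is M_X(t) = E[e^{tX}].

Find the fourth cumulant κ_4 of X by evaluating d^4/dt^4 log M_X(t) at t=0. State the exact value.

M_X(t) = e^(3*e^(t) - 3)
K_X(t) = log M_X(t) = 3*e^(t) - 3
D^4[K](t) = 3*e^(t)

κ_4 = D^4[K](0) = 3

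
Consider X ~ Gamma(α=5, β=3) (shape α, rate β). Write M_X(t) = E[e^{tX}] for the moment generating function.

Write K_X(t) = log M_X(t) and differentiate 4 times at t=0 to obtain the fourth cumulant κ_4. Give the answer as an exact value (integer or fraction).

M_X(t) = 243/(3 - t)^5
K_X(t) = log M_X(t) = -5*log(3 - t) + 5*log(3)
dK/dt = -5/(t - 3)
d^2K/dt^2 = 5/(t^2 - 6*t + 9)
d^3K/dt^3 = -10/(t^3 - 9*t^2 + 27*t - 27)
d^4K/dt^4 = 30/(t^4 - 12*t^3 + 54*t^2 - 108*t + 81)

κ_4 = d^4K/dt^4 |_{t=0} = 10/27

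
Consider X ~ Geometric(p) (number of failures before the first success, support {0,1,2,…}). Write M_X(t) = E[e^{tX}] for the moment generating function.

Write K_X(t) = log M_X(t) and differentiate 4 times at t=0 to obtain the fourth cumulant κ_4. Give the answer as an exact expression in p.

κ_4 = d^4K/dt^4 |_{t=0} = (-p^3 + 7*p^2 - 12*p + 6)/p^4

M_X(t) = p/(-(1 - p)*e^(t) + 1)
K_X(t) = log M_X(t) = log(p) - log(-(1 - p)*e^(t) + 1)
dK/dt = (-p*e^(t) + e^(t))/(p*e^(t) - e^(t) + 1)
d^2K/dt^2 = (-p*e^(t) + e^(t))/(p^2*e^(2*t) - 2*p*e^(2*t) + 2*p*e^(t) + e^(2*t) - 2*e^(t) + 1)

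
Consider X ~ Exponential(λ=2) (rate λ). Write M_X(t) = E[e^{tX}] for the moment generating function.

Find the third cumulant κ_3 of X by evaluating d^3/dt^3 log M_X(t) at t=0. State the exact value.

κ_3 = K′′′(0) = 1/4

M_X(t) = 2/(2 - t)
K_X(t) = log M_X(t) = -log(2 - t) + log(2)
K′(t) = -1/(t - 2)
K′′(t) = 1/(t^2 - 4*t + 4)
K′′′(t) = -2/(t^3 - 6*t^2 + 12*t - 8)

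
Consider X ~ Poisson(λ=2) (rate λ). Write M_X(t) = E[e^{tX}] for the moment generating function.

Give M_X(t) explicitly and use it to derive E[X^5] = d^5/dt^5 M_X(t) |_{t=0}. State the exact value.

M_X(t) = e^(2*e^(t) - 2)
M^(5)(t) = (32*e^(5*t)*e^(2*e^(t)) + 160*e^(4*t)*e^(2*e^(t)) + 200*e^(3*t)*e^(2*e^(t)) + 60*e^(2*t)*e^(2*e^(t)) + 2*e^(t)*e^(2*e^(t)))*e^(-2)

E[X^5] = M^(5)(0) = 454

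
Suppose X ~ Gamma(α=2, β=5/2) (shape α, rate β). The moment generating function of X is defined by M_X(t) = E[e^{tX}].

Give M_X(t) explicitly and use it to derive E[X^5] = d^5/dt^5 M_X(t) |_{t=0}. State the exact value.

M_X(t) = 25/(4*(5/2 - t)^2)
M′(t) = -100/(8*t^3 - 60*t^2 + 150*t - 125)
M′′(t) = 600/(16*t^4 - 160*t^3 + 600*t^2 - 1000*t + 625)
M′′′(t) = -4800/(32*t^5 - 400*t^4 + 2000*t^3 - 5000*t^2 + 6250*t - 3125)
M′′′′(t) = 48000/(64*t^6 - 960*t^5 + 6000*t^4 - 20000*t^3 + 37500*t^2 - 37500*t + 15625)
M′′′′′(t) = -576000/(128*t^7 - 2240*t^6 + 16800*t^5 - 70000*t^4 + 175000*t^3 - 262500*t^2 + 218750*t - 78125)

E[X^5] = M′′′′′(0) = 4608/625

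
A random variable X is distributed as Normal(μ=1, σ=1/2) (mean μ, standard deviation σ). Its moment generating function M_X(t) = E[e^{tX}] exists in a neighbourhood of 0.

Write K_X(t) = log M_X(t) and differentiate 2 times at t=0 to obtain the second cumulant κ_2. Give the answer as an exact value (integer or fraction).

κ_2 = d^2K/dt^2 |_{t=0} = 1/4

M_X(t) = e^(t^2/8 + t)
K_X(t) = log M_X(t) = t^2/8 + t
dK/dt = t/4 + 1
d^2K/dt^2 = 1/4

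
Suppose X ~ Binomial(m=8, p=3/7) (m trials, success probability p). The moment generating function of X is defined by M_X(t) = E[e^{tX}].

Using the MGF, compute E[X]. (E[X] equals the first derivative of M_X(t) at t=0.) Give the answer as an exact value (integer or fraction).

M_X(t) = (3*e^(t)/7 + 4/7)^8

E[X] = dM/dt |_{t=0} = 24/7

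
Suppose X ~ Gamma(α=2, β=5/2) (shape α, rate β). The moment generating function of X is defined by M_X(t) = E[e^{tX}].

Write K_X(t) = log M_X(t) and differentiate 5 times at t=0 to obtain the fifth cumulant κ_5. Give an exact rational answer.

M_X(t) = 25/(4*(5/2 - t)^2)
K_X(t) = log M_X(t) = -2*log(5/2 - t) - 2*log(2) + 2*log(5)
dK/dt = -4/(2*t - 5)
d^2K/dt^2 = 8/(4*t^2 - 20*t + 25)
d^3K/dt^3 = -32/(8*t^3 - 60*t^2 + 150*t - 125)
d^4K/dt^4 = 192/(16*t^4 - 160*t^3 + 600*t^2 - 1000*t + 625)
d^5K/dt^5 = -1536/(32*t^5 - 400*t^4 + 2000*t^3 - 5000*t^2 + 6250*t - 3125)

κ_5 = d^5K/dt^5 |_{t=0} = 1536/3125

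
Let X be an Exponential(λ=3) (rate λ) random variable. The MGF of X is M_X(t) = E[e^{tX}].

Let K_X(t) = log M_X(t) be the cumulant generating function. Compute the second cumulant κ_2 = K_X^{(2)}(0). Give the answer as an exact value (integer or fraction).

κ_2 = K′′(0) = 1/9

M_X(t) = 3/(3 - t)
K_X(t) = log M_X(t) = -log(3 - t) + log(3)
K′(t) = -1/(t - 3)
K′′(t) = 1/(t^2 - 6*t + 9)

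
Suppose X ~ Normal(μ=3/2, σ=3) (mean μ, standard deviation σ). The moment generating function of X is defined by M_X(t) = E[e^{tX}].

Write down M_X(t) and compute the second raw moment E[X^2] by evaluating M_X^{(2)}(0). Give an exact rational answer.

E[X^2] = M^(2)(0) = 45/4

M_X(t) = e^(9*t^2/2 + 3*t/2)
M^(2)(t) = 81*t^2*e^(3*t/2)*e^(9*t^2/2) + 27*t*e^(3*t/2)*e^(9*t^2/2) + 45*e^(3*t/2)*e^(9*t^2/2)/4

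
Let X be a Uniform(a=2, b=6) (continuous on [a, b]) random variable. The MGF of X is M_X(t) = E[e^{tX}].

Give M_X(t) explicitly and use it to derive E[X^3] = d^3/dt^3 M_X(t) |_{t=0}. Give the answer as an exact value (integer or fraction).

E[X^3] = D^3[M](0) = 80

M_X(t) = (e^(6*t) - e^(2*t))/(4*t)
D^3[M](t) = (108*t^3*e^(6*t) - 4*t^3*e^(2*t) - 54*t^2*e^(6*t) + 6*t^2*e^(2*t) + 18*t*e^(6*t) - 6*t*e^(2*t) - 3*e^(6*t) + 3*e^(2*t))/(2*t^4)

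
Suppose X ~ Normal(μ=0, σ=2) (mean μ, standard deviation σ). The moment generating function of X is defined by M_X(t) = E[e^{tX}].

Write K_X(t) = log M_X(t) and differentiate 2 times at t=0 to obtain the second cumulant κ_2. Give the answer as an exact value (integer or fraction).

κ_2 = K^(2)(0) = 4

M_X(t) = e^(2*t^2)
K_X(t) = log M_X(t) = 2*t^2
K^(2)(t) = 4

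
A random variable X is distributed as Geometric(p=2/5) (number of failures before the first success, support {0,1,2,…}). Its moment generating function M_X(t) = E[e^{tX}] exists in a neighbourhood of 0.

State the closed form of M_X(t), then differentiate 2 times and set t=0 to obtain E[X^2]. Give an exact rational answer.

M_X(t) = 2/(5*(1 - 3*e^(t)/5))
M^(2)(t) = (-18*e^(2*t) - 30*e^(t))/(27*e^(3*t) - 135*e^(2*t) + 225*e^(t) - 125)

E[X^2] = M^(2)(0) = 6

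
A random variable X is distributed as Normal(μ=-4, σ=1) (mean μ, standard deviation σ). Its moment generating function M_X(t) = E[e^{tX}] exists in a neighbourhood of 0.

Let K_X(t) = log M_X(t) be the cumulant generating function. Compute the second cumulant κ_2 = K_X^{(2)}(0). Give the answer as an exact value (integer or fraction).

κ_2 = d^2K/dt^2 |_{t=0} = 1

M_X(t) = e^(t^2/2 - 4*t)
K_X(t) = log M_X(t) = t^2/2 - 4*t
dK/dt = t - 4
d^2K/dt^2 = 1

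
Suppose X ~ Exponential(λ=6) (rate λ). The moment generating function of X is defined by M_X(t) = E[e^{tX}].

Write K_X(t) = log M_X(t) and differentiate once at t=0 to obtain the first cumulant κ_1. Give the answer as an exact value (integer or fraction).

M_X(t) = 6/(6 - t)
K_X(t) = log M_X(t) = -log(6 - t) + log(6)
D[K](t) = -1/(t - 6)

κ_1 = D[K](0) = 1/6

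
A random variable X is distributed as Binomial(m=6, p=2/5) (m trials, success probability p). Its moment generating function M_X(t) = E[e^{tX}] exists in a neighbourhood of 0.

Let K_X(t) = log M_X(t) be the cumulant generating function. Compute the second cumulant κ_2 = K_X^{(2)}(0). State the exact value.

M_X(t) = (2*e^(t)/5 + 3/5)^6
K_X(t) = log M_X(t) = 6*log(2*e^(t)/5 + 3/5)
K′(t) = 12*e^(t)/(2*e^(t) + 3)
K′′(t) = 36*e^(t)/(4*e^(2*t) + 12*e^(t) + 9)

κ_2 = K′′(0) = 36/25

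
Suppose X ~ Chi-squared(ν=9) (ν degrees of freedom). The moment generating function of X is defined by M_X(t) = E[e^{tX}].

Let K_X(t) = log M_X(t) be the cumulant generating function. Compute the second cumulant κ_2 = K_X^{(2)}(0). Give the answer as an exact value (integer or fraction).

κ_2 = D^2[K](0) = 18

M_X(t) = (1 - 2*t)^(-9/2)
K_X(t) = log M_X(t) = -9*log(1 - 2*t)/2
D^2[K](t) = 18/(4*t^2 - 4*t + 1)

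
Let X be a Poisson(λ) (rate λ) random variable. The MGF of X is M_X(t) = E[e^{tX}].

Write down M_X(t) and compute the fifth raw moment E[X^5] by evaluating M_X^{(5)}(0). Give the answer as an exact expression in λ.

M_X(t) = e^(λ*(e^(t) - 1))
M′(t) = λ*e^(-λ)*e^(t)*e^(λ*e^(t))
M′′(t) = (λ^2*e^(2*t)*e^(λ*e^(t)) + λ*e^(t)*e^(λ*e^(t)))*e^(-λ)
M′′′(t) = (λ^3*e^(3*t)*e^(λ*e^(t)) + 3*λ^2*e^(2*t)*e^(λ*e^(t)) + λ*e^(t)*e^(λ*e^(t)))*e^(-λ)
M′′′′(t) = (λ^4*e^(4*t)*e^(λ*e^(t)) + 6*λ^3*e^(3*t)*e^(λ*e^(t)) + 7*λ^2*e^(2*t)*e^(λ*e^(t)) + λ*e^(t)*e^(λ*e^(t)))*e^(-λ)
M′′′′′(t) = (λ^5*e^(5*t)*e^(λ*e^(t)) + 10*λ^4*e^(4*t)*e^(λ*e^(t)) + 25*λ^3*e^(3*t)*e^(λ*e^(t)) + 15*λ^2*e^(2*t)*e^(λ*e^(t)) + λ*e^(t)*e^(λ*e^(t)))*e^(-λ)

E[X^5] = M′′′′′(0) = λ*(λ^4 + 10*λ^3 + 25*λ^2 + 15*λ + 1)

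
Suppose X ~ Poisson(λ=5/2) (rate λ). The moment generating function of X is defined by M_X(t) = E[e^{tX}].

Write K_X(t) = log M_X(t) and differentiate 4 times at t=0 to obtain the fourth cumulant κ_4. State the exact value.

M_X(t) = e^(5*e^(t)/2 - 5/2)
K_X(t) = log M_X(t) = 5*e^(t)/2 - 5/2
K′(t) = 5*e^(t)/2
K′′(t) = 5*e^(t)/2
K′′′(t) = 5*e^(t)/2
K′′′′(t) = 5*e^(t)/2

κ_4 = K′′′′(0) = 5/2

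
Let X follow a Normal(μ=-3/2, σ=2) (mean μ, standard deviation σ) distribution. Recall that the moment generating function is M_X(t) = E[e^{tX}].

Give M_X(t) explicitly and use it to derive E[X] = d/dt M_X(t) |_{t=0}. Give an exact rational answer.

M_X(t) = e^(2*t^2 - 3*t/2)
dM/dt = 4*t*e^(-3*t/2)*e^(2*t^2) - 3*e^(-3*t/2)*e^(2*t^2)/2

E[X] = dM/dt |_{t=0} = -3/2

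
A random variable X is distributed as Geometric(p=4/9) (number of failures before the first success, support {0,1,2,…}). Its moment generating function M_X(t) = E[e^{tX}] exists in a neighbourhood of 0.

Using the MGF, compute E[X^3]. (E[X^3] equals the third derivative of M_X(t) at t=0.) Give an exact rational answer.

M_X(t) = 4/(9*(1 - 5*e^(t)/9))
M^(3)(t) = (500*e^(3*t) + 3600*e^(2*t) + 1620*e^(t))/(625*e^(4*t) - 4500*e^(3*t) + 12150*e^(2*t) - 14580*e^(t) + 6561)

E[X^3] = M^(3)(0) = 715/32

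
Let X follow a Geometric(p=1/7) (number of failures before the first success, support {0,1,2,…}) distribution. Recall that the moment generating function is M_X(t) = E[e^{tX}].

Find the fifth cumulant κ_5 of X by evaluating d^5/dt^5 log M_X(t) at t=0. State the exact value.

κ_5 = K′′′′′(0) = 275730

M_X(t) = 1/(7*(1 - 6*e^(t)/7))
K_X(t) = log M_X(t) = -log(1 - 6*e^(t)/7) - log(7)
K′(t) = -6*e^(t)/(6*e^(t) - 7)
K′′(t) = 42*e^(t)/(36*e^(2*t) - 84*e^(t) + 49)
K′′′(t) = (-252*e^(2*t) - 294*e^(t))/(216*e^(3*t) - 756*e^(2*t) + 882*e^(t) - 343)
K′′′′(t) = (1512*e^(3*t) + 7056*e^(2*t) + 2058*e^(t))/(1296*e^(4*t) - 6048*e^(3*t) + 10584*e^(2*t) - 8232*e^(t) + 2401)
K′′′′′(t) = (-9072*e^(4*t) - 116424*e^(3*t) - 135828*e^(2*t) - 14406*e^(t))/(7776*e^(5*t) - 45360*e^(4*t) + 105840*e^(3*t) - 123480*e^(2*t) + 72030*e^(t) - 16807)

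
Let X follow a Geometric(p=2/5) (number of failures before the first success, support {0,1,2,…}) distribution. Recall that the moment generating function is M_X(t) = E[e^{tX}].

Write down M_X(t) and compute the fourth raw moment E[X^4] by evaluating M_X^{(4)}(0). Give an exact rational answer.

E[X^4] = M′′′′(0) = 276

M_X(t) = 2/(5*(1 - 3*e^(t)/5))
M′(t) = 6*e^(t)/(9*e^(2*t) - 30*e^(t) + 25)
M′′(t) = (-18*e^(2*t) - 30*e^(t))/(27*e^(3*t) - 135*e^(2*t) + 225*e^(t) - 125)
M′′′(t) = (54*e^(3*t) + 360*e^(2*t) + 150*e^(t))/(81*e^(4*t) - 540*e^(3*t) + 1350*e^(2*t) - 1500*e^(t) + 625)
M′′′′(t) = (-162*e^(4*t) - 2970*e^(3*t) - 4950*e^(2*t) - 750*e^(t))/(243*e^(5*t) - 2025*e^(4*t) + 6750*e^(3*t) - 11250*e^(2*t) + 9375*e^(t) - 3125)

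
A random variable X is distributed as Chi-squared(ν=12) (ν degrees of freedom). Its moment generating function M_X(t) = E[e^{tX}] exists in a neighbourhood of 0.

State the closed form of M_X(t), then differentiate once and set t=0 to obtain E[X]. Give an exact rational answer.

E[X] = dM/dt |_{t=0} = 12

M_X(t) = (1 - 2*t)^(-6)
dM/dt = -12/(128*t^7 - 448*t^6 + 672*t^5 - 560*t^4 + 280*t^3 - 84*t^2 + 14*t - 1)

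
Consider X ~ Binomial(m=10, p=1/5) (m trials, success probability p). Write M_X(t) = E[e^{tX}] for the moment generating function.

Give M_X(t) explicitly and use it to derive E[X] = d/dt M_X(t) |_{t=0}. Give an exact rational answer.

M_X(t) = (e^(t)/5 + 4/5)^10

E[X] = M′(0) = 2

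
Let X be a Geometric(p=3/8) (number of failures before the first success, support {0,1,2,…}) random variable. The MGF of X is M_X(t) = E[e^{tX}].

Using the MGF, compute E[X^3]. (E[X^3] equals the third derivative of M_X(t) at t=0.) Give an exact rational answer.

E[X^3] = d^3M/dt^3 |_{t=0} = 415/9

M_X(t) = 3/(8*(1 - 5*e^(t)/8))
dM/dt = 15*e^(t)/(25*e^(2*t) - 80*e^(t) + 64)
d^2M/dt^2 = (-75*e^(2*t) - 120*e^(t))/(125*e^(3*t) - 600*e^(2*t) + 960*e^(t) - 512)
d^3M/dt^3 = (375*e^(3*t) + 2400*e^(2*t) + 960*e^(t))/(625*e^(4*t) - 4000*e^(3*t) + 9600*e^(2*t) - 10240*e^(t) + 4096)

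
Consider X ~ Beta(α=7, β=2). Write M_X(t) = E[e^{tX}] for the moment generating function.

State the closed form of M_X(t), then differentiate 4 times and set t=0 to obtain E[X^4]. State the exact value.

M_X(t) = ₁F₁(7; 9; t)
M′(t) = 7*₁F₁(8; 10; t)/9
M′′(t) = 28*₁F₁(9; 11; t)/45
M′′′(t) = 28*₁F₁(10; 12; t)/55
M′′′′(t) = 14*₁F₁(11; 13; t)/33

E[X^4] = M′′′′(0) = 14/33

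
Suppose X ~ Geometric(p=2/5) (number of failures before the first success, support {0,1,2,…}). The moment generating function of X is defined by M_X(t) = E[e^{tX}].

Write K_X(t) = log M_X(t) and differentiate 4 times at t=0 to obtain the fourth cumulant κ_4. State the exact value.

M_X(t) = 2/(5*(1 - 3*e^(t)/5))
K_X(t) = log M_X(t) = -log(1 - 3*e^(t)/5) - log(5) + log(2)
D^4[K](t) = (135*e^(3*t) + 900*e^(2*t) + 375*e^(t))/(81*e^(4*t) - 540*e^(3*t) + 1350*e^(2*t) - 1500*e^(t) + 625)

κ_4 = D^4[K](0) = 705/8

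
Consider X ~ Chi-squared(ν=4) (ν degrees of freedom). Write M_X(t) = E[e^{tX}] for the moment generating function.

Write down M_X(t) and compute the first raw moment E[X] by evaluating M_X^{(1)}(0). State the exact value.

E[X] = dM/dt |_{t=0} = 4

M_X(t) = (1 - 2*t)^(-2)
dM/dt = -4/(8*t^3 - 12*t^2 + 6*t - 1)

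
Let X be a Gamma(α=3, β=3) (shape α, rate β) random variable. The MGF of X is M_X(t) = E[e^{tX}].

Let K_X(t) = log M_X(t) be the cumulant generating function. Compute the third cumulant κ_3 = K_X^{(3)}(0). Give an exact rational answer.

κ_3 = K^(3)(0) = 2/9

M_X(t) = 27/(3 - t)^3
K_X(t) = log M_X(t) = -3*log(3 - t) + 3*log(3)
K^(3)(t) = -6/(t^3 - 9*t^2 + 27*t - 27)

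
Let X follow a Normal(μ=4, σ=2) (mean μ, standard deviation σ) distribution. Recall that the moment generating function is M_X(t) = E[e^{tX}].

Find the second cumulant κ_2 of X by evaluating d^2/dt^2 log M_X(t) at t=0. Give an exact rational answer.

M_X(t) = e^(2*t^2 + 4*t)
K_X(t) = log M_X(t) = 2*t^2 + 4*t
K^(2)(t) = 4

κ_2 = K^(2)(0) = 4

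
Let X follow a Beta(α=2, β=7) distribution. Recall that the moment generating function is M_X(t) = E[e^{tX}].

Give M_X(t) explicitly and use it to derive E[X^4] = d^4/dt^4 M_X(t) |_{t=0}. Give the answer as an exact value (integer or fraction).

E[X^4] = M′′′′(0) = 1/99

M_X(t) = ₁F₁(2; 9; t)
M′(t) = 2*₁F₁(3; 10; t)/9
M′′(t) = ₁F₁(4; 11; t)/15
M′′′(t) = 4*₁F₁(5; 12; t)/165
M′′′′(t) = ₁F₁(6; 13; t)/99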